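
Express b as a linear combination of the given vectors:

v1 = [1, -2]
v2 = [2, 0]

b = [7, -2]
c1 = 1, c2 = 3

b = 1·v1 + 3·v2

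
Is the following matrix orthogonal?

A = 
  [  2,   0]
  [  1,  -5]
No

AᵀA = 
  [  5,  -5]
  [ -5,  25]
≠ I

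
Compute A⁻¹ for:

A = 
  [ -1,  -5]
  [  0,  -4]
det(A) = (-1)(-4) - (-5)(0) = 4
For a 2×2 matrix, A⁻¹ = (1/det(A)) · [[d, -b], [-c, a]]
    = (1/4) · [[-4, 5], [0, -1]]

A⁻¹ = 
  [  -1,  5/4]
  [   0, -1/4]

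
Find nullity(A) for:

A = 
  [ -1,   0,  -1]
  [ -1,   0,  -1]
nullity(A) = 2

Row reduce:
R2 → R2 - (1)·R1
REF = 
  [ -1,   0,  -1]
  [  0,   0,   0]
Pivot columns: 1 → 1 pivot.
rank(A) = 1, so nullity(A) = 3 - 1 = 2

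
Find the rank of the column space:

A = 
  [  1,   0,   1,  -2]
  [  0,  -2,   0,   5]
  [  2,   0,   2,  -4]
Row reduce:
R3 → R3 - (2)·R1
REF = 
  [  1,   0,   1,  -2]
  [  0,  -2,   0,   5]
  [  0,   0,   0,   0]
Pivot columns: 1, 2 → 2 pivots.
dim(Col(A)) = number of pivot columns = 2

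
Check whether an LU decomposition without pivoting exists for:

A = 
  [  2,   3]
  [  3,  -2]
Yes.
A[1,1] = 2 ≠ 0, so Gaussian elimination proceeds without a row swap: multiplier ℓ₂₁ = (3)/(2) = 3/2, and U[2,2] = -2 - (3/2)(3) = -13/2.
L = 
  [  1,   0]
  [3/2,   1]
U = 
  [    2,     3]
  [    0, -13/2]
Check row 2 of LU: [(3/2)(2), (3/2)(3) + (-13/2)] = [3, -2] = row 2 of A ✓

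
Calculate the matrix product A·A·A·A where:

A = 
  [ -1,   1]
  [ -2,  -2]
A^4 = 
  [-17,  -3]
  [  6, -14]

A² = A·A:
A²[1,1] = (-1)(-1) + (1)(-2) = -1
A²[1,2] = (-1)(1) + (1)(-2) = -3
A²[2,1] = (-2)(-1) + (-2)(-2) = 6
A²[2,2] = (-2)(1) + (-2)(-2) = 2
A² = 
  [ -1,  -3]
  [  6,   2]

A^3 = A^2·A:
A^3[1,1] = (-1)(-1) + (-3)(-2) = 7
A^3[1,2] = (-1)(1) + (-3)(-2) = 5
A^3[2,1] = (6)(-1) + (2)(-2) = -10
A^3[2,2] = (6)(1) + (2)(-2) = 2
A^3 = 
  [  7,   5]
  [-10,   2]

A^4 = A^3·A:
A^4[1,1] = (7)(-1) + (5)(-2) = -17
A^4[1,2] = (7)(1) + (5)(-2) = -3
A^4[2,1] = (-10)(-1) + (2)(-2) = 6
A^4[2,2] = (-10)(1) + (2)(-2) = -14
A^4 = 
  [-17,  -3]
  [  6, -14]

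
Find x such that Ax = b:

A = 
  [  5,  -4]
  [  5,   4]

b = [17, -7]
x = [1, -3]

Row reduce the augmented matrix [A|b]:
R2 → R2 - (1)·R1
REF = 
  [  5,  -4,  17]
  [  0,   8, -24]

Back-substitution:
x₂ = (-24) / 8 = -3
x₁ = (17 - (-4)(-3)) / 5 = 1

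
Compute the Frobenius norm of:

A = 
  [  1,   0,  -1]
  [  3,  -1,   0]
||A||_F = 3.464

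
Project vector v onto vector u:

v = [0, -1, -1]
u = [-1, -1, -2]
proj_u(v) = [-1/2, -1/2, -1]

v·u = (0)(-1) + (-1)(-1) + (-1)(-2) = 3
u·u = (-1)² + (-1)² + (-2)² = 6
proj_u(v) = (v·u / u·u) × u = (3/6) × u = (1/2) × u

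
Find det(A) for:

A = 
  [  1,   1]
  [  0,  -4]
For a 2×2 matrix, det = ad - bc = (1)(-4) - (1)(0) = -4

det(A) = -4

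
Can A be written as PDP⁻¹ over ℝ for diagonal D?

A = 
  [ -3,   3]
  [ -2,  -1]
No

tr(A) = -4, det(A) = 9
Characteristic polynomial: λ² - tr(A)λ + det(A) = λ² + 4λ + 9
λ² + 4λ + 9 = 0  ⇒  λ = (-4 ± √((4)² - 4·(9)))/2 = (-4 ± √(-20))/2
  = -2 + i√5,  -2 - i√5
Eigenvalues: -2 + i√5, -2 - i√5  (≈ -2 + 2.236i, -2 - 2.236i)
Has complex eigenvalues (not diagonalizable over ℝ).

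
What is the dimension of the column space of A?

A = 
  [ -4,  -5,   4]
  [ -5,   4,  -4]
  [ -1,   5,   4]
dim(Col(A)) = 3

Row reduce:
R2 → R2 - (5/4)·R1
R3 → R3 - (1/4)·R1
R3 → R3 - (25/41)·R2
REF = 
  [    -4,     -5,      4]
  [     0,   41/4,     -9]
  [     0,      0, 348/41]
Pivot columns: 1, 2, 3 → 3 pivots.
dim(Col(A)) = number of pivot columns = 3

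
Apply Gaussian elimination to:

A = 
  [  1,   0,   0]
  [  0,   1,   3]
Row operations:
No row operations needed (already in echelon form).

Resulting echelon form:
REF = 
  [  1,   0,   0]
  [  0,   1,   3]

Rank = 2 (number of non-zero pivot rows).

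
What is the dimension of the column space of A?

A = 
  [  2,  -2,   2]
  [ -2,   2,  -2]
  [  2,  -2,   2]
Row reduce:
R2 → R2 + (1)·R1
R3 → R3 - (1)·R1
REF = 
  [  2,  -2,   2]
  [  0,   0,   0]
  [  0,   0,   0]
Pivot columns: 1 → 1 pivot.
dim(Col(A)) = number of pivot columns = 1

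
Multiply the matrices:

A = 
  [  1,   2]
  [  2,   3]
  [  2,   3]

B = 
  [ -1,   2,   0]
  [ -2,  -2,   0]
AB = 
  [ -5,  -2,   0]
  [ -8,  -2,   0]
  [ -8,  -2,   0]

A is 3×2 and B is 2×3, so AB is 3×3. Each entry is (row of A)·(column of B):
AB[1,1] = (1)(-1) + (2)(-2) = -5
AB[1,2] = (1)(2) + (2)(-2) = -2
AB[1,3] = (1)(0) + (2)(0) = 0
AB[2,1] = (2)(-1) + (3)(-2) = -8
AB[2,2] = (2)(2) + (3)(-2) = -2
AB[2,3] = (2)(0) + (3)(0) = 0
AB[3,1] = (2)(-1) + (3)(-2) = -8
AB[3,2] = (2)(2) + (3)(-2) = -2
AB[3,3] = (2)(0) + (3)(0) = 0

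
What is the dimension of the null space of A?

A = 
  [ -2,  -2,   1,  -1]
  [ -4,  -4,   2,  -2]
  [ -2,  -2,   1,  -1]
nullity(A) = 3

Row reduce:
R2 → R2 - (2)·R1
R3 → R3 - (1)·R1
REF = 
  [ -2,  -2,   1,  -1]
  [  0,   0,   0,   0]
  [  0,   0,   0,   0]
Pivot columns: 1 → 1 pivot.
rank(A) = 1, so nullity(A) = 4 - 1 = 3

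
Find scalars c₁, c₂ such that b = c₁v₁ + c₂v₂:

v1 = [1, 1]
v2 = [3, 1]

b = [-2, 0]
c1 = 1, c2 = -1

b = 1·v1 + -1·v2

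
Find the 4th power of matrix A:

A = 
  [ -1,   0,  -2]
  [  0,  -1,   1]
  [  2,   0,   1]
A^4 = 
  [  9,   0,   0]
  [ -4,   1,   0]
  [  0,   0,   9]

A² = A·A:
A²[1,1] = (-1)(-1) + (0)(0) + (-2)(2) = -3
A²[1,2] = (-1)(0) + (0)(-1) + (-2)(0) = 0
A²[1,3] = (-1)(-2) + (0)(1) + (-2)(1) = 0
A²[2,1] = (0)(-1) + (-1)(0) + (1)(2) = 2
A²[2,2] = (0)(0) + (-1)(-1) + (1)(0) = 1
A²[2,3] = (0)(-2) + (-1)(1) + (1)(1) = 0
A²[3,1] = (2)(-1) + (0)(0) + (1)(2) = 0
A²[3,2] = (2)(0) + (0)(-1) + (1)(0) = 0
A²[3,3] = (2)(-2) + (0)(1) + (1)(1) = -3
A² = 
  [ -3,   0,   0]
  [  2,   1,   0]
  [  0,   0,  -3]

A^3 = A^2·A:
A^3[1,1] = (-3)(-1) + (0)(0) + (0)(2) = 3
A^3[1,2] = (-3)(0) + (0)(-1) + (0)(0) = 0
A^3[1,3] = (-3)(-2) + (0)(1) + (0)(1) = 6
A^3[2,1] = (2)(-1) + (1)(0) + (0)(2) = -2
A^3[2,2] = (2)(0) + (1)(-1) + (0)(0) = -1
A^3[2,3] = (2)(-2) + (1)(1) + (0)(1) = -3
A^3[3,1] = (0)(-1) + (0)(0) + (-3)(2) = -6
A^3[3,2] = (0)(0) + (0)(-1) + (-3)(0) = 0
A^3[3,3] = (0)(-2) + (0)(1) + (-3)(1) = -3
A^3 = 
  [  3,   0,   6]
  [ -2,  -1,  -3]
  [ -6,   0,  -3]

A^4 = A^3·A:
A^4[1,1] = (3)(-1) + (0)(0) + (6)(2) = 9
A^4[1,2] = (3)(0) + (0)(-1) + (6)(0) = 0
A^4[1,3] = (3)(-2) + (0)(1) + (6)(1) = 0
A^4[2,1] = (-2)(-1) + (-1)(0) + (-3)(2) = -4
A^4[2,2] = (-2)(0) + (-1)(-1) + (-3)(0) = 1
A^4[2,3] = (-2)(-2) + (-1)(1) + (-3)(1) = 0
A^4[3,1] = (-6)(-1) + (0)(0) + (-3)(2) = 0
A^4[3,2] = (-6)(0) + (0)(-1) + (-3)(0) = 0
A^4[3,3] = (-6)(-2) + (0)(1) + (-3)(1) = 9
A^4 = 
  [  9,   0,   0]
  [ -4,   1,   0]
  [  0,   0,   9]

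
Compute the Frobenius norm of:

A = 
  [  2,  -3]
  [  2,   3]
||A||_F = 5.099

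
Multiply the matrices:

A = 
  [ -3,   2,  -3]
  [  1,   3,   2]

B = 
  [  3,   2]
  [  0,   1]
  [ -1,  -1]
A is 2×3 and B is 3×2, so AB is 2×2. Each entry is (row of A)·(column of B):
AB[1,1] = (-3)(3) + (2)(0) + (-3)(-1) = -6
AB[1,2] = (-3)(2) + (2)(1) + (-3)(-1) = -1
AB[2,1] = (1)(3) + (3)(0) + (2)(-1) = 1
AB[2,2] = (1)(2) + (3)(1) + (2)(-1) = 3

AB = 
  [ -6,  -1]
  [  1,   3]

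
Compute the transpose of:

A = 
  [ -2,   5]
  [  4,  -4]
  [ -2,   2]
Aᵀ = 
  [ -2,   4,  -2]
  [  5,  -4,   2]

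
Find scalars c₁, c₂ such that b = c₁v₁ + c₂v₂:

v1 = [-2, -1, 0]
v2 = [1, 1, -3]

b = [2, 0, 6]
c1 = -2, c2 = -2

b = -2·v1 + -2·v2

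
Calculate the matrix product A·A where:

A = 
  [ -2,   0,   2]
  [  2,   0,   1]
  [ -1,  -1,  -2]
A² = A·A:
A²[1,1] = (-2)(-2) + (0)(2) + (2)(-1) = 2
A²[1,2] = (-2)(0) + (0)(0) + (2)(-1) = -2
A²[1,3] = (-2)(2) + (0)(1) + (2)(-2) = -8
A²[2,1] = (2)(-2) + (0)(2) + (1)(-1) = -5
A²[2,2] = (2)(0) + (0)(0) + (1)(-1) = -1
A²[2,3] = (2)(2) + (0)(1) + (1)(-2) = 2
A²[3,1] = (-1)(-2) + (-1)(2) + (-2)(-1) = 2
A²[3,2] = (-1)(0) + (-1)(0) + (-2)(-1) = 2
A²[3,3] = (-1)(2) + (-1)(1) + (-2)(-2) = 1
A² = 
  [  2,  -2,  -8]
  [ -5,  -1,   2]
  [  2,   2,   1]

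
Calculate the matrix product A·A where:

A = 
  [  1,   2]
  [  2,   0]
A² = A·A:
A²[1,1] = (1)(1) + (2)(2) = 5
A²[1,2] = (1)(2) + (2)(0) = 2
A²[2,1] = (2)(1) + (0)(2) = 2
A²[2,2] = (2)(2) + (0)(0) = 4
A² = 
  [  5,   2]
  [  2,   4]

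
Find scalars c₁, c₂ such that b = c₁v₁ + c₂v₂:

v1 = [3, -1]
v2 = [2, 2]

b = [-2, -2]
c1 = 0, c2 = -1

b = 0·v1 + -1·v2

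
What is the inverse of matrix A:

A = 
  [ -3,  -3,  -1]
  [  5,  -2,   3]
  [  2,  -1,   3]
det(A) = (-3)·((-2)(3) - (3)(-1)) - (-3)·((5)(3) - (3)(2)) + (-1)·((5)(-1) - (-2)(2))
  = (-3)(-3) - (-3)(9) + (-1)(-1)
  = 37
det(A) = 37 ≠ 0, so A is invertible.

Cofactors Cᵢⱼ = (-1)ⁱ⁺ʲ·Mᵢⱼ:
C = 
  [ -3,  -9,  -1]
  [ 10,  -7,  -9]
  [-11,   4,  21]

adj(A) = Cᵀ:
adj(A) = 
  [ -3,  10, -11]
  [ -9,  -7,   4]
  [ -1,  -9,  21]

A⁻¹ = (1/37) · adj(A):
A⁻¹ = 
  [ -3/37,  10/37, -11/37]
  [ -9/37,  -7/37,   4/37]
  [ -1/37,  -9/37,  21/37]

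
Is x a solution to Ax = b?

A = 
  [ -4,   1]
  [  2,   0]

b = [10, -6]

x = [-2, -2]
No

Ax = [6, -4] ≠ b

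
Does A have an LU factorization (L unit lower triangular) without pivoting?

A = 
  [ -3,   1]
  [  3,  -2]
Yes.
A[1,1] = -3 ≠ 0, so Gaussian elimination proceeds without a row swap: multiplier ℓ₂₁ = (3)/(-3) = -1, and U[2,2] = -2 - (-1)(1) = -1.
L = 
  [  1,   0]
  [ -1,   1]
U = 
  [ -3,   1]
  [  0,  -1]
Check row 2 of LU: [(-1)(-3), (-1)(1) + (-1)] = [3, -2] = row 2 of A ✓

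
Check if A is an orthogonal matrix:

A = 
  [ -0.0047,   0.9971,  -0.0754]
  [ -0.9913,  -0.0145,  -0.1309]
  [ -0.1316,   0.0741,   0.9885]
Yes

AᵀA = 
  [  1,  -0.0001,   0]
  [ -0.0001,   0.9999,   0]
  [  0,   0,   1]
≈ I (equal to I up to the 4-dp rounding of the entries)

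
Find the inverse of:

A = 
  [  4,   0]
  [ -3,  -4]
det(A) = (4)(-4) - (0)(-3) = -16
For a 2×2 matrix, A⁻¹ = (1/det(A)) · [[d, -b], [-c, a]]
    = (-1/16) · [[-4, 0], [3, 4]]

A⁻¹ = 
  [  1/4,     0]
  [-3/16,  -1/4]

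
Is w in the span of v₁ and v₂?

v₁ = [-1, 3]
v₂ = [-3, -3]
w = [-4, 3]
Yes

Form the augmented matrix and row-reduce:
[v₁|v₂|w] = 
  [ -1,  -3,  -4]
  [  3,  -3,   3]
R2 → R2 + (3)·R1
REF = 
  [ -1,  -3,  -4]
  [  0, -12,  -9]

No row of the form [0 0 | nonzero], so the system is consistent. Back-substitution gives c₁ = 7/4, c₂ = 3/4: w = (7/4)·v₁ + (3/4)·v₂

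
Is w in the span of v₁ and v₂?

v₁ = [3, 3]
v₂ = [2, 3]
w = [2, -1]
Yes

Form the augmented matrix and row-reduce:
[v₁|v₂|w] = 
  [  3,   2,   2]
  [  3,   3,  -1]
R2 → R2 - (1)·R1
REF = 
  [  3,   2,   2]
  [  0,   1,  -3]

No row of the form [0 0 | nonzero], so the system is consistent. Back-substitution gives c₁ = 8/3, c₂ = -3: w = (8/3)·v₁ + (-3)·v₂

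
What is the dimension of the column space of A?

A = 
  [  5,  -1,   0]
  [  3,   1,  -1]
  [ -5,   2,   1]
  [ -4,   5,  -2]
dim(Col(A)) = 3

Row reduce:
R2 → R2 - (3/5)·R1
R3 → R3 + (1)·R1
R4 → R4 + (4/5)·R1
R3 → R3 - (5/8)·R2
R4 → R4 - (21/8)·R2
R4 → R4 - (5/13)·R3
REF = 
  [   5,   -1,    0]
  [   0,  8/5,   -1]
  [   0,    0, 13/8]
  [   0,    0,    0]
Pivot columns: 1, 2, 3 → 3 pivots.
dim(Col(A)) = number of pivot columns = 3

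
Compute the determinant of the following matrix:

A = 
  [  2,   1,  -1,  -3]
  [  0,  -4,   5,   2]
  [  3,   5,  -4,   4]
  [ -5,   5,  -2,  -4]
516

Cofactor expansion along row 1: det(A) = a₁₁M₁₁ - a₁₂M₁₂ + a₁₃M₁₃ - a₁₄M₁₄

M₁₁ = det[[-4, 5, 2]; [5, -4, 4]; [5, -2, -4]]
  = (-4)·((-4)(-4) - (4)(-2)) - (5)·((5)(-4) - (4)(5)) + (2)·((5)(-2) - (-4)(5))
  = (-4)(24) - (5)(-40) + (2)(10)
  = 124
M₁₂ = det[[0, 5, 2]; [3, -4, 4]; [-5, -2, -4]]
  = (0)·((-4)(-4) - (4)(-2)) - (5)·((3)(-4) - (4)(-5)) + (2)·((3)(-2) - (-4)(-5))
  = (0)(24) - (5)(8) + (2)(-26)
  = -92
M₁₃ = det[[0, -4, 2]; [3, 5, 4]; [-5, 5, -4]]
  = (0)·((5)(-4) - (4)(5)) - (-4)·((3)(-4) - (4)(-5)) + (2)·((3)(5) - (5)(-5))
  = (0)(-40) - (-4)(8) + (2)(40)
  = 112
M₁₄ = det[[0, -4, 5]; [3, 5, -4]; [-5, 5, -2]]
  = (0)·((5)(-2) - (-4)(5)) - (-4)·((3)(-2) - (-4)(-5)) + (5)·((3)(5) - (5)(-5))
  = (0)(10) - (-4)(-26) + (5)(40)
  = 96

det(A) = (2)(124) - (1)(-92) + (-1)(112) - (-3)(96) = 516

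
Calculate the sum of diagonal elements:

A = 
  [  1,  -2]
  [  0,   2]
3

tr(A) = 1 + 2 = 3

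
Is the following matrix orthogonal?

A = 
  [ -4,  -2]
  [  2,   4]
No

AᵀA = 
  [ 20,  16]
  [ 16,  20]
≠ I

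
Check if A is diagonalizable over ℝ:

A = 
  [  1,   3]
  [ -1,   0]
No

tr(A) = 1, det(A) = 3
Characteristic polynomial: λ² - tr(A)λ + det(A) = λ² - λ + 3
λ² - λ + 3 = 0  ⇒  λ = (1 ± √((-1)² - 4·(3)))/2 = (1 ± √(-11))/2
  = (1 + i√11)/2,  (1 - i√11)/2
Eigenvalues: (1 + i√11)/2, (1 - i√11)/2  (≈ 0.5 + 1.658i, 0.5 - 1.658i)
Has complex eigenvalues (not diagonalizable over ℝ).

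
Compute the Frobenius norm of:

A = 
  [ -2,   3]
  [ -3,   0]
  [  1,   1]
||A||_F = 4.899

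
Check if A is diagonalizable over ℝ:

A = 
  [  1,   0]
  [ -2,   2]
Yes

tr(A) = 3, det(A) = 2
Characteristic polynomial: λ² - tr(A)λ + det(A) = λ² - 3λ + 2
λ² - 3λ + 2 = (λ - 1)(λ - 2)
Eigenvalues: 2, 1
λ=1: alg. mult. = 1, geom. mult. = 2 - rank(A - (1)I) = 2 - 1 = 1
λ=2: alg. mult. = 1, geom. mult. = 2 - rank(A - (2)I) = 2 - 1 = 1
Sum of geometric multiplicities equals n, so A has n independent eigenvectors.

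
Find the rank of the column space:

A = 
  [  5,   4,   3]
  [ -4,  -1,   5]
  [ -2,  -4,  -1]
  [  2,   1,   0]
dim(Col(A)) = 3

Row reduce:
R2 → R2 + (4/5)·R1
R3 → R3 + (2/5)·R1
R4 → R4 - (2/5)·R1
R3 → R3 + (12/11)·R2
R4 → R4 + (3/11)·R2
R4 → R4 - (9/91)·R3
REF = 
  [    5,     4,     3]
  [    0,  11/5,  37/5]
  [    0,     0, 91/11]
  [    0,     0,     0]
Pivot columns: 1, 2, 3 → 3 pivots.
dim(Col(A)) = number of pivot columns = 3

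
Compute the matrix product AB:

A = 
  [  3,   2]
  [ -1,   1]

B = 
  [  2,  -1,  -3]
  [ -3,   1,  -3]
A is 2×2 and B is 2×3, so AB is 2×3. Each entry is (row of A)·(column of B):
AB[1,1] = (3)(2) + (2)(-3) = 0
AB[1,2] = (3)(-1) + (2)(1) = -1
AB[1,3] = (3)(-3) + (2)(-3) = -15
AB[2,1] = (-1)(2) + (1)(-3) = -5
AB[2,2] = (-1)(-1) + (1)(1) = 2
AB[2,3] = (-1)(-3) + (1)(-3) = 0

AB = 
  [  0,  -1, -15]
  [ -5,   2,   0]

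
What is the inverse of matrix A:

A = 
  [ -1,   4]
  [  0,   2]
det(A) = (-1)(2) - (4)(0) = -2
For a 2×2 matrix, A⁻¹ = (1/det(A)) · [[d, -b], [-c, a]]
    = (-1/2) · [[2, -4], [0, -1]]

A⁻¹ = 
  [ -1,   2]
  [  0, 1/2]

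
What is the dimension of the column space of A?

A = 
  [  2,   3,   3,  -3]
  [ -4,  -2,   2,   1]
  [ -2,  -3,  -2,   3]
dim(Col(A)) = 3

Row reduce:
R2 → R2 + (2)·R1
R3 → R3 + (1)·R1
REF = 
  [  2,   3,   3,  -3]
  [  0,   4,   8,  -5]
  [  0,   0,   1,   0]
Pivot columns: 1, 2, 3 → 3 pivots.
dim(Col(A)) = number of pivot columns = 3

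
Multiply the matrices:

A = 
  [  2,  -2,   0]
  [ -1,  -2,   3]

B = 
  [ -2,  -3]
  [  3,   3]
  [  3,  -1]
A is 2×3 and B is 3×2, so AB is 2×2. Each entry is (row of A)·(column of B):
AB[1,1] = (2)(-2) + (-2)(3) + (0)(3) = -10
AB[1,2] = (2)(-3) + (-2)(3) + (0)(-1) = -12
AB[2,1] = (-1)(-2) + (-2)(3) + (3)(3) = 5
AB[2,2] = (-1)(-3) + (-2)(3) + (3)(-1) = -6

AB = 
  [-10, -12]
  [  5,  -6]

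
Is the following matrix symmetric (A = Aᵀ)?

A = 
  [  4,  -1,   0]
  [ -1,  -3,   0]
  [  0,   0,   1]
Yes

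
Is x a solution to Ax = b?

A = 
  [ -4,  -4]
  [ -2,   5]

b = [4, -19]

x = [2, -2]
No

Ax = [0, -14] ≠ b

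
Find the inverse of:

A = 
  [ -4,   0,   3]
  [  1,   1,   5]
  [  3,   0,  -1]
det(A) = (-4)·((1)(-1) - (5)(0)) - (0)·((1)(-1) - (5)(3)) + (3)·((1)(0) - (1)(3))
  = (-4)(-1) - (0)(-16) + (3)(-3)
  = -5
det(A) = -5 ≠ 0, so A is invertible.

Cofactors Cᵢⱼ = (-1)ⁱ⁺ʲ·Mᵢⱼ:
C = 
  [ -1,  16,  -3]
  [  0,  -5,   0]
  [ -3,  23,  -4]

adj(A) = Cᵀ:
adj(A) = 
  [ -1,   0,  -3]
  [ 16,  -5,  23]
  [ -3,   0,  -4]

A⁻¹ = (-1/5) · adj(A):
A⁻¹ = 
  [  1/5,     0,   3/5]
  [-16/5,     1, -23/5]
  [  3/5,     0,   4/5]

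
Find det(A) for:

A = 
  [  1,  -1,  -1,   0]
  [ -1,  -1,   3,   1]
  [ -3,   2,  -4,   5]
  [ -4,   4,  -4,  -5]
Cofactor expansion along row 1: det(A) = a₁₁M₁₁ - a₁₂M₁₂ + a₁₃M₁₃ - a₁₄M₁₄

M₁₁ = det[[-1, 3, 1]; [2, -4, 5]; [4, -4, -5]]
  = (-1)·((-4)(-5) - (5)(-4)) - (3)·((2)(-5) - (5)(4)) + (1)·((2)(-4) - (-4)(4))
  = (-1)(40) - (3)(-30) + (1)(8)
  = 58
M₁₂ = det[[-1, 3, 1]; [-3, -4, 5]; [-4, -4, -5]]
  = (-1)·((-4)(-5) - (5)(-4)) - (3)·((-3)(-5) - (5)(-4)) + (1)·((-3)(-4) - (-4)(-4))
  = (-1)(40) - (3)(35) + (1)(-4)
  = -149
M₁₃ = det[[-1, -1, 1]; [-3, 2, 5]; [-4, 4, -5]]
  = (-1)·((2)(-5) - (5)(4)) - (-1)·((-3)(-5) - (5)(-4)) + (1)·((-3)(4) - (2)(-4))
  = (-1)(-30) - (-1)(35) + (1)(-4)
  = 61
M₁₄ = det[[-1, -1, 3]; [-3, 2, -4]; [-4, 4, -4]]
  = (-1)·((2)(-4) - (-4)(4)) - (-1)·((-3)(-4) - (-4)(-4)) + (3)·((-3)(4) - (2)(-4))
  = (-1)(8) - (-1)(-4) + (3)(-4)
  = -24

det(A) = (1)(58) - (-1)(-149) + (-1)(61) - (0)(-24) = -152

det(A) = -152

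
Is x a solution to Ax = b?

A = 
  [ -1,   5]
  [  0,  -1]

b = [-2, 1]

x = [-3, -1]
Yes

Ax = [-2, 1] = b ✓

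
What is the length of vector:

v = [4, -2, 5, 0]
6.708

||v||₂ = √((4)² + (-2)² + (5)² + (0)²) = √45 = 6.708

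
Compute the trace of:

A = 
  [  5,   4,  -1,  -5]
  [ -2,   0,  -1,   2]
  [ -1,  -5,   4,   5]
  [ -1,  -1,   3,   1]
10

tr(A) = 5 + 0 + 4 + 1 = 10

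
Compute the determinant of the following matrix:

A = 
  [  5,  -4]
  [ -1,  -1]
For a 2×2 matrix, det = ad - bc = (5)(-1) - (-4)(-1) = -9

det(A) = -9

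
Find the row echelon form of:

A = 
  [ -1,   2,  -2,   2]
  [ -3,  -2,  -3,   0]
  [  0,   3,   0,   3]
Row operations:
R2 → R2 - (3)·R1
R3 → R3 + (3/8)·R2

Resulting echelon form:
REF = 
  [ -1,   2,  -2,   2]
  [  0,  -8,   3,  -6]
  [  0,   0, 9/8, 3/4]

Rank = 3 (number of non-zero pivot rows).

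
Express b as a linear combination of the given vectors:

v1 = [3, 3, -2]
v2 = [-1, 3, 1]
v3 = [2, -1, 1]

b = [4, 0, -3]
c1 = 1, c2 = -1, c3 = 0

b = 1·v1 + -1·v2 + 0·v3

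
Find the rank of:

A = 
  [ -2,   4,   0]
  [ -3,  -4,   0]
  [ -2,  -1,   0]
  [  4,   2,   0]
rank(A) = 2

Row reduce:
R2 → R2 - (3/2)·R1
R3 → R3 - (1)·R1
R4 → R4 + (2)·R1
R3 → R3 - (1/2)·R2
R4 → R4 + (1)·R2
REF = 
  [ -2,   4,   0]
  [  0, -10,   0]
  [  0,   0,   0]
  [  0,   0,   0]
Pivot columns: 1, 2 → 2 pivots.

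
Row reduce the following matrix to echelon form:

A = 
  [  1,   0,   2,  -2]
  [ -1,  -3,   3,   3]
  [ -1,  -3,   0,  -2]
Row operations:
R2 → R2 + (1)·R1
R3 → R3 + (1)·R1
R3 → R3 - (1)·R2

Resulting echelon form:
REF = 
  [  1,   0,   2,  -2]
  [  0,  -3,   5,   1]
  [  0,   0,  -3,  -5]

Rank = 3 (number of non-zero pivot rows).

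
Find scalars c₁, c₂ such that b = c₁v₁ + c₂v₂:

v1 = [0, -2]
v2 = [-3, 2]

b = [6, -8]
c1 = 2, c2 = -2

b = 2·v1 + -2·v2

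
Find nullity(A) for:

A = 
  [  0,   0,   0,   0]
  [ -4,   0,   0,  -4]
nullity(A) = 3

Row reduce:
Swap R1 ↔ R2
REF = 
  [ -4,   0,   0,  -4]
  [  0,   0,   0,   0]
Pivot columns: 1 → 1 pivot.
rank(A) = 1, so nullity(A) = 4 - 1 = 3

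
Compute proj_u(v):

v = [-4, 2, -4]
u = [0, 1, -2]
proj_u(v) = [0, 2, -4]

v·u = (-4)(0) + (2)(1) + (-4)(-2) = 10
u·u = (0)² + (1)² + (-2)² = 5
proj_u(v) = (v·u / u·u) × u = (10/5) × u = (2) × u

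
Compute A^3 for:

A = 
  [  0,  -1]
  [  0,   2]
A² = A·A:
A²[1,1] = (0)(0) + (-1)(0) = 0
A²[1,2] = (0)(-1) + (-1)(2) = -2
A²[2,1] = (0)(0) + (2)(0) = 0
A²[2,2] = (0)(-1) + (2)(2) = 4
A² = 
  [  0,  -2]
  [  0,   4]

A^3 = A^2·A:
A^3[1,1] = (0)(0) + (-2)(0) = 0
A^3[1,2] = (0)(-1) + (-2)(2) = -4
A^3[2,1] = (0)(0) + (4)(0) = 0
A^3[2,2] = (0)(-1) + (4)(2) = 8
A^3 = 
  [  0,  -4]
  [  0,   8]

Therefore
A^3 = 
  [  0,  -4]
  [  0,   8]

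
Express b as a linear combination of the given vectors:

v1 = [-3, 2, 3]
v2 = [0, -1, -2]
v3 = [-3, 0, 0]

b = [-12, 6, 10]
c1 = 2, c2 = -2, c3 = 2

b = 2·v1 + -2·v2 + 2·v3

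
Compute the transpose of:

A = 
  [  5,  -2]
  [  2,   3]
Aᵀ = 
  [  5,   2]
  [ -2,   3]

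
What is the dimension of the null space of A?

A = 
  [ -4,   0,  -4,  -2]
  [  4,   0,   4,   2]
nullity(A) = 3

Row reduce:
R2 → R2 + (1)·R1
REF = 
  [ -4,   0,  -4,  -2]
  [  0,   0,   0,   0]
Pivot columns: 1 → 1 pivot.
rank(A) = 1, so nullity(A) = 4 - 1 = 3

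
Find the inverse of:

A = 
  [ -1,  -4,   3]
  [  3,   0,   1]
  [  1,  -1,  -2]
det(A) = (-1)·((0)(-2) - (1)(-1)) - (-4)·((3)(-2) - (1)(1)) + (3)·((3)(-1) - (0)(1))
  = (-1)(1) - (-4)(-7) + (3)(-3)
  = -38
det(A) = -38 ≠ 0, so A is invertible.

Cofactors Cᵢⱼ = (-1)ⁱ⁺ʲ·Mᵢⱼ:
C = 
  [  1,   7,  -3]
  [-11,  -1,  -5]
  [ -4,  10,  12]

adj(A) = Cᵀ:
adj(A) = 
  [  1, -11,  -4]
  [  7,  -1,  10]
  [ -3,  -5,  12]

A⁻¹ = (-1/38) · adj(A):
A⁻¹ = 
  [-1/38, 11/38,  2/19]
  [-7/38,  1/38, -5/19]
  [ 3/38,  5/38, -6/19]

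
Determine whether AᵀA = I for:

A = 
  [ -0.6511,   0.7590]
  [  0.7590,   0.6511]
Yes

AᵀA = 
  [  1,   0]
  [  0,   1]
≈ I (equal to I up to the 4-dp rounding of the entries)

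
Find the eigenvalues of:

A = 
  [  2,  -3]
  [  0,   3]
tr(A) = 5, det(A) = 6
Characteristic polynomial: λ² - tr(A)λ + det(A) = λ² - 5λ + 6
λ² - 5λ + 6 = (λ - 2)(λ - 3)

λ = 3, 2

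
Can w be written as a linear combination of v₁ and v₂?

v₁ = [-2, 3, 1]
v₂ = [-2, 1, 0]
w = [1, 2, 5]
No

Form the augmented matrix and row-reduce:
[v₁|v₂|w] = 
  [ -2,  -2,   1]
  [  3,   1,   2]
  [  1,   0,   5]
R2 → R2 + (3/2)·R1
R3 → R3 + (1/2)·R1
R3 → R3 - (1/2)·R2
REF = 
  [  -2,   -2,    1]
  [   0,   -2,  7/2]
  [   0,    0, 15/4]

Row 3 reads [0 0 | 15/4], i.e. 0 = 15/4, so the system is inconsistent and w ∉ span{v₁, v₂}.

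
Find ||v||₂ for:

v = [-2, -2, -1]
3

||v||₂ = √((-2)² + (-2)² + (-1)²) = √9 = 3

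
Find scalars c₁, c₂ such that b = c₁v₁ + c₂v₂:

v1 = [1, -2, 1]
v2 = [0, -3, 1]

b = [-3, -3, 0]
c1 = -3, c2 = 3

b = -3·v1 + 3·v2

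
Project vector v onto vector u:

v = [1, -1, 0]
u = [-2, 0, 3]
v·u = (1)(-2) + (-1)(0) + (0)(3) = -2
u·u = (-2)² + (0)² + (3)² = 13
proj_u(v) = (v·u / u·u) × u = (-2/13) × u

proj_u(v) = [4/13, 0, -6/13]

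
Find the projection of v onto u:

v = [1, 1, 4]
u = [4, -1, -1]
v·u = (1)(4) + (1)(-1) + (4)(-1) = -1
u·u = (4)² + (-1)² + (-1)² = 18
proj_u(v) = (v·u / u·u) × u = (-1/18) × u

proj_u(v) = [-2/9, 1/18, 1/18]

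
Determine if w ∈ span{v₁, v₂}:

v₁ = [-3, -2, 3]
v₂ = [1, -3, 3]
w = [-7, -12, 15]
Yes

Form the augmented matrix and row-reduce:
[v₁|v₂|w] = 
  [ -3,   1,  -7]
  [ -2,  -3, -12]
  [  3,   3,  15]
R2 → R2 - (2/3)·R1
R3 → R3 + (1)·R1
R3 → R3 + (12/11)·R2
REF = 
  [   -3,     1,    -7]
  [    0, -11/3, -22/3]
  [    0,     0,     0]

No row of the form [0 0 | nonzero], so the system is consistent. Back-substitution gives c₁ = 3, c₂ = 2: w = (3)·v₁ + (2)·v₂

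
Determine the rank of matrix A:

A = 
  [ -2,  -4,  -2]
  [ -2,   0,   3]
Row reduce:
R2 → R2 - (1)·R1
REF = 
  [ -2,  -4,  -2]
  [  0,   4,   5]
Pivot columns: 1, 2 → 2 pivots.

rank(A) = 2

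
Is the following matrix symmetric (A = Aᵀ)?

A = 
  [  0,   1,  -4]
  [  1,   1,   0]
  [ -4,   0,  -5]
Yes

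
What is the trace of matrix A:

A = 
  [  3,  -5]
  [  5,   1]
4

tr(A) = 3 + 1 = 4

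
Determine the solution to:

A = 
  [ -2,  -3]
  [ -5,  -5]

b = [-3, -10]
x = [3, -1]

Row reduce the augmented matrix [A|b]:
R2 → R2 - (5/2)·R1
REF = 
  [  -2,   -3,   -3]
  [   0,  5/2, -5/2]

Back-substitution:
x₂ = (-5/2) / (5/2) = -1
x₁ = (-3 - (-3)(-1)) / (-2) = 3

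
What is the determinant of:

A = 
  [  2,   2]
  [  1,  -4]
-10

For a 2×2 matrix, det = ad - bc = (2)(-4) - (2)(1) = -10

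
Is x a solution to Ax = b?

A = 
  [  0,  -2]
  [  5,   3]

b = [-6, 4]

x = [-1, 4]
No

Ax = [-8, 7] ≠ b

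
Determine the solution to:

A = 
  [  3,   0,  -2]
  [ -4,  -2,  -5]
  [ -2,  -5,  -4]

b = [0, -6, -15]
Row reduce the augmented matrix [A|b]:
R2 → R2 + (4/3)·R1
R3 → R3 + (2/3)·R1
R3 → R3 - (5/2)·R2
REF = 
  [    3,     0,    -2,     0]
  [    0,    -2, -23/3,    -6]
  [    0,     0,  83/6,     0]

Back-substitution:
x₃ = 0 / (83/6) = 0
x₂ = (-6 - (-23/3)(0)) / (-2) = 3
x₁ = (0 - (0)(3) - (-2)(0)) / 3 = 0

x = [0, 3, 0]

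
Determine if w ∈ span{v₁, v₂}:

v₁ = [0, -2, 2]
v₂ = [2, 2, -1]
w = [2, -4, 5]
Yes

Form the augmented matrix and row-reduce:
[v₁|v₂|w] = 
  [  0,   2,   2]
  [ -2,   2,  -4]
  [  2,  -1,   5]
Swap R1 ↔ R2
R3 → R3 + (1)·R1
R3 → R3 - (1/2)·R2
REF = 
  [ -2,   2,  -4]
  [  0,   2,   2]
  [  0,   0,   0]

No row of the form [0 0 | nonzero], so the system is consistent. Back-substitution gives c₁ = 3, c₂ = 1: w = (3)·v₁ + (1)·v₂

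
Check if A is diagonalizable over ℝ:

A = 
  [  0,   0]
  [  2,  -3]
Yes

tr(A) = -3, det(A) = 0
Characteristic polynomial: λ² - tr(A)λ + det(A) = λ² + 3λ
λ² + 3λ = λ(λ + 3)
Eigenvalues: 0, -3
λ=-3: alg. mult. = 1, geom. mult. = 2 - rank(A - (-3)I) = 2 - 1 = 1
λ=0: alg. mult. = 1, geom. mult. = 2 - rank(A - (0)I) = 2 - 1 = 1
Sum of geometric multiplicities equals n, so A has n independent eigenvectors.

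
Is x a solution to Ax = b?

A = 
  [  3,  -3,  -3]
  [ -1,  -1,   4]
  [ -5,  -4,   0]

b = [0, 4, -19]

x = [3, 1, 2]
Yes

Ax = [0, 4, -19] = b ✓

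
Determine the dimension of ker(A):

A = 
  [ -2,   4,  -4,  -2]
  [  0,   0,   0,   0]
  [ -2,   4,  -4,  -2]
nullity(A) = 3

Row reduce:
R3 → R3 - (1)·R1
REF = 
  [ -2,   4,  -4,  -2]
  [  0,   0,   0,   0]
  [  0,   0,   0,   0]
Pivot columns: 1 → 1 pivot.
rank(A) = 1, so nullity(A) = 4 - 1 = 3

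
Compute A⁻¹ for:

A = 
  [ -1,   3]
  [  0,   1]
det(A) = (-1)(1) - (3)(0) = -1
For a 2×2 matrix, A⁻¹ = (1/det(A)) · [[d, -b], [-c, a]]
    = (-1) · [[1, -3], [0, -1]]

A⁻¹ = 
  [ -1,   3]
  [  0,   1]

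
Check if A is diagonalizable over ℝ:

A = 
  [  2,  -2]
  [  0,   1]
Yes

tr(A) = 3, det(A) = 2
Characteristic polynomial: λ² - tr(A)λ + det(A) = λ² - 3λ + 2
λ² - 3λ + 2 = (λ - 1)(λ - 2)
Eigenvalues: 2, 1
λ=1: alg. mult. = 1, geom. mult. = 2 - rank(A - (1)I) = 2 - 1 = 1
λ=2: alg. mult. = 1, geom. mult. = 2 - rank(A - (2)I) = 2 - 1 = 1
Sum of geometric multiplicities equals n, so A has n independent eigenvectors.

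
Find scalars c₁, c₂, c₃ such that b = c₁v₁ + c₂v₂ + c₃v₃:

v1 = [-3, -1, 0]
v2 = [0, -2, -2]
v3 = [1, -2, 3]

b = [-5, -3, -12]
c1 = 1, c2 = 3, c3 = -2

b = 1·v1 + 3·v2 + -2·v3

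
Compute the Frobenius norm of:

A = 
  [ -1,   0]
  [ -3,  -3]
||A||_F = 4.359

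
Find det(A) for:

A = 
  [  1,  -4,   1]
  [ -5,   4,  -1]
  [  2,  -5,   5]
Cofactor expansion along row 1:
det(A) = (1)·((4)(5) - (-1)(-5)) - (-4)·((-5)(5) - (-1)(2)) + (1)·((-5)(-5) - (4)(2))
  = (1)(15) - (-4)(-23) + (1)(17)
  = -60

det(A) = -60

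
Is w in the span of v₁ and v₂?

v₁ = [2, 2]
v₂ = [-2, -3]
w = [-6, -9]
Yes

Form the augmented matrix and row-reduce:
[v₁|v₂|w] = 
  [  2,  -2,  -6]
  [  2,  -3,  -9]
R2 → R2 - (1)·R1
REF = 
  [  2,  -2,  -6]
  [  0,  -1,  -3]

No row of the form [0 0 | nonzero], so the system is consistent. Back-substitution gives c₁ = 0, c₂ = 3: w = (0)·v₁ + (3)·v₂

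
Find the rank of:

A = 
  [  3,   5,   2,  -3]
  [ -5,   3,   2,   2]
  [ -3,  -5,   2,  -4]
Row reduce:
R2 → R2 + (5/3)·R1
R3 → R3 + (1)·R1
REF = 
  [   3,    5,    2,   -3]
  [   0, 34/3, 16/3,   -3]
  [   0,    0,    4,   -7]
Pivot columns: 1, 2, 3 → 3 pivots.

rank(A) = 3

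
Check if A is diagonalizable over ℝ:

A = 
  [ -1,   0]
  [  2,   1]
Yes

tr(A) = 0, det(A) = -1
Characteristic polynomial: λ² - tr(A)λ + det(A) = λ² - 1
λ² - 1 = (λ + 1)(λ - 1)
Eigenvalues: 1, -1
λ=-1: alg. mult. = 1, geom. mult. = 2 - rank(A - (-1)I) = 2 - 1 = 1
λ=1: alg. mult. = 1, geom. mult. = 2 - rank(A - (1)I) = 2 - 1 = 1
Sum of geometric multiplicities equals n, so A has n independent eigenvectors.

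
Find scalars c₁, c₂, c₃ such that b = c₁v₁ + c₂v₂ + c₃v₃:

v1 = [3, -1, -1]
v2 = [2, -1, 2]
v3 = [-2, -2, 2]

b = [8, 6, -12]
c1 = 2, c2 = -2, c3 = -3

b = 2·v1 + -2·v2 + -3·v3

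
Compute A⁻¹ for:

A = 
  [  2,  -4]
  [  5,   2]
det(A) = (2)(2) - (-4)(5) = 24
For a 2×2 matrix, A⁻¹ = (1/det(A)) · [[d, -b], [-c, a]]
    = (1/24) · [[2, 4], [-5, 2]]

A⁻¹ = 
  [ 1/12,   1/6]
  [-5/24,  1/12]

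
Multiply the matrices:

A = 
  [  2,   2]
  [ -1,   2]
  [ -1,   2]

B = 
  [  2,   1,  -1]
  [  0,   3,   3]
A is 3×2 and B is 2×3, so AB is 3×3. Each entry is (row of A)·(column of B):
AB[1,1] = (2)(2) + (2)(0) = 4
AB[1,2] = (2)(1) + (2)(3) = 8
AB[1,3] = (2)(-1) + (2)(3) = 4
AB[2,1] = (-1)(2) + (2)(0) = -2
AB[2,2] = (-1)(1) + (2)(3) = 5
AB[2,3] = (-1)(-1) + (2)(3) = 7
AB[3,1] = (-1)(2) + (2)(0) = -2
AB[3,2] = (-1)(1) + (2)(3) = 5
AB[3,3] = (-1)(-1) + (2)(3) = 7

AB = 
  [  4,   8,   4]
  [ -2,   5,   7]
  [ -2,   5,   7]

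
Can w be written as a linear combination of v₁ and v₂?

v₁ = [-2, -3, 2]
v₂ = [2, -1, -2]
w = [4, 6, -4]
Yes

Form the augmented matrix and row-reduce:
[v₁|v₂|w] = 
  [ -2,   2,   4]
  [ -3,  -1,   6]
  [  2,  -2,  -4]
R2 → R2 - (3/2)·R1
R3 → R3 + (1)·R1
REF = 
  [ -2,   2,   4]
  [  0,  -4,   0]
  [  0,   0,   0]

No row of the form [0 0 | nonzero], so the system is consistent. Back-substitution gives c₁ = -2, c₂ = 0: w = (-2)·v₁ + (0)·v₂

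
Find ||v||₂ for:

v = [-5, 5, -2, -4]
8.367

||v||₂ = √((-5)² + (5)² + (-2)² + (-4)²) = √70 = 8.367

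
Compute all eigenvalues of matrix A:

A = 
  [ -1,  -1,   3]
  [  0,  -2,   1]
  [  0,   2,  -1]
Characteristic polynomial: det(λI - A) = λ³ + 4λ² + 3λ
The constant term is 0, so λ = 0 is a root: p(λ) = λ(λ² + 4λ + 3)
λ² + 4λ + 3 = (λ + 3)(λ + 1)

λ = 0, -1, -3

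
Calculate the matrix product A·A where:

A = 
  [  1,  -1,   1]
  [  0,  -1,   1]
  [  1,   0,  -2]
A² = A·A:
A²[1,1] = (1)(1) + (-1)(0) + (1)(1) = 2
A²[1,2] = (1)(-1) + (-1)(-1) + (1)(0) = 0
A²[1,3] = (1)(1) + (-1)(1) + (1)(-2) = -2
A²[2,1] = (0)(1) + (-1)(0) + (1)(1) = 1
A²[2,2] = (0)(-1) + (-1)(-1) + (1)(0) = 1
A²[2,3] = (0)(1) + (-1)(1) + (1)(-2) = -3
A²[3,1] = (1)(1) + (0)(0) + (-2)(1) = -1
A²[3,2] = (1)(-1) + (0)(-1) + (-2)(0) = -1
A²[3,3] = (1)(1) + (0)(1) + (-2)(-2) = 5
A² = 
  [  2,   0,  -2]
  [  1,   1,  -3]
  [ -1,  -1,   5]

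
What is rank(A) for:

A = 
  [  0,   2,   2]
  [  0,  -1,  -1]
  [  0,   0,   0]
rank(A) = 1

Row reduce:
R2 → R2 + (1/2)·R1
REF = 
  [  0,   2,   2]
  [  0,   0,   0]
  [  0,   0,   0]
Pivot columns: 2 → 1 pivot.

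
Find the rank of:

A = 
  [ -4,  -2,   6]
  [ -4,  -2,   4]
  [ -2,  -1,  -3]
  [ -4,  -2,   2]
Row reduce:
R2 → R2 - (1)·R1
R3 → R3 - (1/2)·R1
R4 → R4 - (1)·R1
R3 → R3 - (3)·R2
R4 → R4 - (2)·R2
REF = 
  [ -4,  -2,   6]
  [  0,   0,  -2]
  [  0,   0,   0]
  [  0,   0,   0]
Pivot columns: 1, 3 → 2 pivots.

rank(A) = 2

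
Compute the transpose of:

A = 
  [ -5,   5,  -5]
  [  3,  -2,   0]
Aᵀ = 
  [ -5,   3]
  [  5,  -2]
  [ -5,   0]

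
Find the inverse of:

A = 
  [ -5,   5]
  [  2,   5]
det(A) = (-5)(5) - (5)(2) = -35
For a 2×2 matrix, A⁻¹ = (1/det(A)) · [[d, -b], [-c, a]]
    = (-1/35) · [[5, -5], [-2, -5]]

A⁻¹ = 
  [-1/7,  1/7]
  [2/35,  1/7]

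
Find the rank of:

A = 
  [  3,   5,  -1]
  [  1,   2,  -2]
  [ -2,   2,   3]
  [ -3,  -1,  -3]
rank(A) = 3

Row reduce:
R2 → R2 - (1/3)·R1
R3 → R3 + (2/3)·R1
R4 → R4 + (1)·R1
R3 → R3 - (16)·R2
R4 → R4 - (12)·R2
R4 → R4 - (16/29)·R3
REF = 
  [   3,    5,   -1]
  [   0,  1/3, -5/3]
  [   0,    0,   29]
  [   0,    0,    0]
Pivot columns: 1, 2, 3 → 3 pivots.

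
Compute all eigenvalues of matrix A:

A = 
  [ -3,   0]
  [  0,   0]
tr(A) = -3, det(A) = 0
Characteristic polynomial: λ² - tr(A)λ + det(A) = λ² + 3λ
λ² + 3λ = λ(λ + 3)

λ = 0, -3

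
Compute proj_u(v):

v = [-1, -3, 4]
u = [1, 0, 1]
v·u = (-1)(1) + (-3)(0) + (4)(1) = 3
u·u = (1)² + (0)² + (1)² = 2
proj_u(v) = (v·u / u·u) × u = (3/2) × u

proj_u(v) = [3/2, 0, 3/2]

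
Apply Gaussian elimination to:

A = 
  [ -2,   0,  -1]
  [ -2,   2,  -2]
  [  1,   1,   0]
Row operations:
R2 → R2 - (1)·R1
R3 → R3 + (1/2)·R1
R3 → R3 - (1/2)·R2

Resulting echelon form:
REF = 
  [ -2,   0,  -1]
  [  0,   2,  -1]
  [  0,   0,   0]

Rank = 2 (number of non-zero pivot rows).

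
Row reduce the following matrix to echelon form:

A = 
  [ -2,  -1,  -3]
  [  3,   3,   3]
Row operations:
R2 → R2 + (3/2)·R1

Resulting echelon form:
REF = 
  [  -2,   -1,   -3]
  [   0,  3/2, -3/2]

Rank = 2 (number of non-zero pivot rows).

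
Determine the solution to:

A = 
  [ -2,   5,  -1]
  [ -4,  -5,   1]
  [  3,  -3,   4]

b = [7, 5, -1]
x = [-2, 1, 2]

Row reduce the augmented matrix [A|b]:
R2 → R2 - (2)·R1
R3 → R3 + (3/2)·R1
R3 → R3 + (3/10)·R2
REF = 
  [  -2,    5,   -1,    7]
  [   0,  -15,    3,   -9]
  [   0,    0, 17/5, 34/5]

Back-substitution:
x₃ = (34/5) / (17/5) = 2
x₂ = (-9 - (3)(2)) / (-15) = 1
x₁ = (7 - (5)(1) - (-1)(2)) / (-2) = -2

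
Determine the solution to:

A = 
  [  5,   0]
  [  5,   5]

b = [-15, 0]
x = [-3, 3]

Row reduce the augmented matrix [A|b]:
R2 → R2 - (1)·R1
REF = 
  [  5,   0, -15]
  [  0,   5,  15]

Back-substitution:
x₂ = 15 / 5 = 3
x₁ = (-15 - (0)(3)) / 5 = -3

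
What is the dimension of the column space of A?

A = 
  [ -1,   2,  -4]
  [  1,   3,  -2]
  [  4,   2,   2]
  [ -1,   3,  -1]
Row reduce:
R2 → R2 + (1)·R1
R3 → R3 + (4)·R1
R4 → R4 - (1)·R1
R3 → R3 - (2)·R2
R4 → R4 - (1/5)·R2
R4 → R4 + (21/10)·R3
REF = 
  [ -1,   2,  -4]
  [  0,   5,  -6]
  [  0,   0,  -2]
  [  0,   0,   0]
Pivot columns: 1, 2, 3 → 3 pivots.
dim(Col(A)) = number of pivot columns = 3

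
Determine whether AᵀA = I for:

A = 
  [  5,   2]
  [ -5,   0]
No

AᵀA = 
  [ 50,  10]
  [ 10,   4]
≠ I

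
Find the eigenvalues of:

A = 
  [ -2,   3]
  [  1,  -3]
tr(A) = -5, det(A) = 3
Characteristic polynomial: λ² - tr(A)λ + det(A) = λ² + 5λ + 3
λ² + 5λ + 3 = 0  ⇒  λ = (-5 ± √((5)² - 4·(3)))/2 = (-5 ± √(13))/2
  = (-5 + √13)/2,  (-5 - √13)/2

λ = (-5 + √13)/2, (-5 - √13)/2  (≈ -0.6972, -4.303)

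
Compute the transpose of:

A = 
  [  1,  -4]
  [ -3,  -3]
Aᵀ = 
  [  1,  -3]
  [ -4,  -3]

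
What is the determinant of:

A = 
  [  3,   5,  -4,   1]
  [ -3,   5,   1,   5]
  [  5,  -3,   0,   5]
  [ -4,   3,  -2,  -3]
616

Cofactor expansion along row 1: det(A) = a₁₁M₁₁ - a₁₂M₁₂ + a₁₃M₁₃ - a₁₄M₁₄

M₁₁ = det[[5, 1, 5]; [-3, 0, 5]; [3, -2, -3]]
  = (5)·((0)(-3) - (5)(-2)) - (1)·((-3)(-3) - (5)(3)) + (5)·((-3)(-2) - (0)(3))
  = (5)(10) - (1)(-6) + (5)(6)
  = 86
M₁₂ = det[[-3, 1, 5]; [5, 0, 5]; [-4, -2, -3]]
  = (-3)·((0)(-3) - (5)(-2)) - (1)·((5)(-3) - (5)(-4)) + (5)·((5)(-2) - (0)(-4))
  = (-3)(10) - (1)(5) + (5)(-10)
  = -85
M₁₃ = det[[-3, 5, 5]; [5, -3, 5]; [-4, 3, -3]]
  = (-3)·((-3)(-3) - (5)(3)) - (5)·((5)(-3) - (5)(-4)) + (5)·((5)(3) - (-3)(-4))
  = (-3)(-6) - (5)(5) + (5)(3)
  = 8
M₁₄ = det[[-3, 5, 1]; [5, -3, 0]; [-4, 3, -2]]
  = (-3)·((-3)(-2) - (0)(3)) - (5)·((5)(-2) - (0)(-4)) + (1)·((5)(3) - (-3)(-4))
  = (-3)(6) - (5)(-10) + (1)(3)
  = 35

det(A) = (3)(86) - (5)(-85) + (-4)(8) - (1)(35) = 616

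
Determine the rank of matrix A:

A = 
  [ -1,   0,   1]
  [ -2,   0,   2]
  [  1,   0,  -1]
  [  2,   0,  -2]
rank(A) = 1

Row reduce:
R2 → R2 - (2)·R1
R3 → R3 + (1)·R1
R4 → R4 + (2)·R1
REF = 
  [ -1,   0,   1]
  [  0,   0,   0]
  [  0,   0,   0]
  [  0,   0,   0]
Pivot columns: 1 → 1 pivot.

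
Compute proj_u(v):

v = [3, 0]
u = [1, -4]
v·u = (3)(1) + (0)(-4) = 3
u·u = (1)² + (-4)² = 17
proj_u(v) = (v·u / u·u) × u = (3/17) × u

proj_u(v) = [3/17, -12/17]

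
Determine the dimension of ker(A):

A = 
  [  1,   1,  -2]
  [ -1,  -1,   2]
nullity(A) = 2

Row reduce:
R2 → R2 + (1)·R1
REF = 
  [  1,   1,  -2]
  [  0,   0,   0]
Pivot columns: 1 → 1 pivot.
rank(A) = 1, so nullity(A) = 3 - 1 = 2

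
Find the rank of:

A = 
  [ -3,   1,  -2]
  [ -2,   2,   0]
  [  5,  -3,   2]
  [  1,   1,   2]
Row reduce:
R2 → R2 - (2/3)·R1
R3 → R3 + (5/3)·R1
R4 → R4 + (1/3)·R1
R3 → R3 + (1)·R2
R4 → R4 - (1)·R2
REF = 
  [ -3,   1,  -2]
  [  0, 4/3, 4/3]
  [  0,   0,   0]
  [  0,   0,   0]
Pivot columns: 1, 2 → 2 pivots.

rank(A) = 2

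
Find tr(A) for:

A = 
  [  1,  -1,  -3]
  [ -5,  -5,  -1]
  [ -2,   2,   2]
-2

tr(A) = 1 + -5 + 2 = -2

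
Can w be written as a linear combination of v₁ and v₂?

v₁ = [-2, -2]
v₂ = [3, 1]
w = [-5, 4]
Yes

Form the augmented matrix and row-reduce:
[v₁|v₂|w] = 
  [ -2,   3,  -5]
  [ -2,   1,   4]
R2 → R2 - (1)·R1
REF = 
  [ -2,   3,  -5]
  [  0,  -2,   9]

No row of the form [0 0 | nonzero], so the system is consistent. Back-substitution gives c₁ = -17/4, c₂ = -9/2: w = (-17/4)·v₁ + (-9/2)·v₂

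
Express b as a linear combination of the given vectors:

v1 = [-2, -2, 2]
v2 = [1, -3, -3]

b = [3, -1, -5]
c1 = -1, c2 = 1

b = -1·v1 + 1·v2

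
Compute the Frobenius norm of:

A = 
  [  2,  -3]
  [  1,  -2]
||A||_F = 4.243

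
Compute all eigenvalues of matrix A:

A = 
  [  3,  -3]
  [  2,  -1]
λ = 1 + i√2, 1 - i√2  (≈ 1 + 1.414i, 1 - 1.414i)

tr(A) = 2, det(A) = 3
Characteristic polynomial: λ² - tr(A)λ + det(A) = λ² - 2λ + 3
λ² - 2λ + 3 = 0  ⇒  λ = (2 ± √((-2)² - 4·(3)))/2 = (2 ± √(-8))/2
  = 1 + i√2,  1 - i√2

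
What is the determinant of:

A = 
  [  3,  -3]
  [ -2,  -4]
For a 2×2 matrix, det = ad - bc = (3)(-4) - (-3)(-2) = -18

det(A) = -18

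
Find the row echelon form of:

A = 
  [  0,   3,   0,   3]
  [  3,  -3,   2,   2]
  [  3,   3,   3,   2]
Row operations:
Swap R1 ↔ R2
R3 → R3 - (1)·R1
R3 → R3 - (2)·R2

Resulting echelon form:
REF = 
  [  3,  -3,   2,   2]
  [  0,   3,   0,   3]
  [  0,   0,   1,  -6]

Rank = 3 (number of non-zero pivot rows).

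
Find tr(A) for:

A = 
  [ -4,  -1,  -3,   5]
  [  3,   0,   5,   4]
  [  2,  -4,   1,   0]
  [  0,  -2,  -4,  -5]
-8

tr(A) = -4 + 0 + 1 + -5 = -8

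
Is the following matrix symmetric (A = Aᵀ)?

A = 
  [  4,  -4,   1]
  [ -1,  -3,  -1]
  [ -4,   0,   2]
No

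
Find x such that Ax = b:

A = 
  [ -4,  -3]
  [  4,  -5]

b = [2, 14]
Row reduce the augmented matrix [A|b]:
R2 → R2 + (1)·R1
REF = 
  [ -4,  -3,   2]
  [  0,  -8,  16]

Back-substitution:
x₂ = 16 / (-8) = -2
x₁ = (2 - (-3)(-2)) / (-4) = 1

x = [1, -2]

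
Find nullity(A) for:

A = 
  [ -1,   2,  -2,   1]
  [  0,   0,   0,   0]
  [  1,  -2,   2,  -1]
nullity(A) = 3

Row reduce:
R3 → R3 + (1)·R1
REF = 
  [ -1,   2,  -2,   1]
  [  0,   0,   0,   0]
  [  0,   0,   0,   0]
Pivot columns: 1 → 1 pivot.
rank(A) = 1, so nullity(A) = 4 - 1 = 3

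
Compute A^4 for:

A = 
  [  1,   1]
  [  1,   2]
A^4 = 
  [ 13,  21]
  [ 21,  34]

A² = A·A:
A²[1,1] = (1)(1) + (1)(1) = 2
A²[1,2] = (1)(1) + (1)(2) = 3
A²[2,1] = (1)(1) + (2)(1) = 3
A²[2,2] = (1)(1) + (2)(2) = 5
A² = 
  [  2,   3]
  [  3,   5]

A^3 = A^2·A:
A^3[1,1] = (2)(1) + (3)(1) = 5
A^3[1,2] = (2)(1) + (3)(2) = 8
A^3[2,1] = (3)(1) + (5)(1) = 8
A^3[2,2] = (3)(1) + (5)(2) = 13
A^3 = 
  [  5,   8]
  [  8,  13]

A^4 = A^3·A:
A^4[1,1] = (5)(1) + (8)(1) = 13
A^4[1,2] = (5)(1) + (8)(2) = 21
A^4[2,1] = (8)(1) + (13)(1) = 21
A^4[2,2] = (8)(1) + (13)(2) = 34
A^4 = 
  [ 13,  21]
  [ 21,  34]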